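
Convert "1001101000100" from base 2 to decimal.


Input: "1001101000100" in base 2
Positional expansion:
  Digit '1' (value 1) x 2^12 = 4096
  Digit '0' (value 0) x 2^11 = 0
  Digit '0' (value 0) x 2^10 = 0
  Digit '1' (value 1) x 2^9 = 512
  Digit '1' (value 1) x 2^8 = 256
  Digit '0' (value 0) x 2^7 = 0
  Digit '1' (value 1) x 2^6 = 64
  Digit '0' (value 0) x 2^5 = 0
  Digit '0' (value 0) x 2^4 = 0
  Digit '0' (value 0) x 2^3 = 0
  Digit '1' (value 1) x 2^2 = 4
  Digit '0' (value 0) x 2^1 = 0
  Digit '0' (value 0) x 2^0 = 0
Sum = 4932

4932


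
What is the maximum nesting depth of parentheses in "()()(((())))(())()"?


Input: "()()(((())))(())()"
Tracking depth:
  Position 0 '(': depth becomes 1
  Position 1 ')': depth becomes 0
  Position 2 '(': depth becomes 1
  Position 3 ')': depth becomes 0
  Position 4 '(': depth becomes 1
  Position 5 '(': depth becomes 2
  Position 6 '(': depth becomes 3
  Position 7 '(': depth becomes 4
  Position 8 ')': depth becomes 3
  Position 9 ')': depth becomes 2
  Position 10 ')': depth becomes 1
  Position 11 ')': depth becomes 0
  Position 12 '(': depth becomes 1
  Position 13 '(': depth becomes 2
  Position 14 ')': depth becomes 1
  Position 15 ')': depth becomes 0
  Position 16 '(': depth becomes 1
  Position 17 ')': depth becomes 0
Maximum depth reached: 4

4


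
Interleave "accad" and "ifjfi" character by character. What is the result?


Interleaving "accad" and "ifjfi":
  Position 0: 'a' from first, 'i' from second => "ai"
  Position 1: 'c' from first, 'f' from second => "cf"
  Position 2: 'c' from first, 'j' from second => "cj"
  Position 3: 'a' from first, 'f' from second => "af"
  Position 4: 'd' from first, 'i' from second => "di"
Result: aicfcjafdi

aicfcjafdi


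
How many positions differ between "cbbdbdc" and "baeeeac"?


Comparing "cbbdbdc" and "baeeeac" position by position:
  Position 0: 'c' vs 'b' => DIFFER
  Position 1: 'b' vs 'a' => DIFFER
  Position 2: 'b' vs 'e' => DIFFER
  Position 3: 'd' vs 'e' => DIFFER
  Position 4: 'b' vs 'e' => DIFFER
  Position 5: 'd' vs 'a' => DIFFER
  Position 6: 'c' vs 'c' => same
Positions that differ: 6

6


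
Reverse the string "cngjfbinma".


Input: cngjfbinma
Reading characters right to left:
  Position 9: 'a'
  Position 8: 'm'
  Position 7: 'n'
  Position 6: 'i'
  Position 5: 'b'
  Position 4: 'f'
  Position 3: 'j'
  Position 2: 'g'
  Position 1: 'n'
  Position 0: 'c'
Reversed: amnibfjgnc

amnibfjgnc


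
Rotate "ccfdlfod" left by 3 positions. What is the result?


Input: "ccfdlfod", rotate left by 3
First 3 characters: "ccf"
Remaining characters: "dlfod"
Concatenate remaining + first: "dlfod" + "ccf" = "dlfodccf"

dlfodccf


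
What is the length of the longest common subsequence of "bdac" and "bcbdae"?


LCS of "bdac" and "bcbdae"
DP table:
           b    c    b    d    a    e
      0    0    0    0    0    0    0
  b   0    1    1    1    1    1    1
  d   0    1    1    1    2    2    2
  a   0    1    1    1    2    3    3
  c   0    1    2    2    2    3    3
LCS length = dp[4][6] = 3

3


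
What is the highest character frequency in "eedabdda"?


Input: eedabdda
Character counts:
  'a': 2
  'b': 1
  'd': 3
  'e': 2
Maximum frequency: 3

3


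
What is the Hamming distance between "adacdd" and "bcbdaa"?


Comparing "adacdd" and "bcbdaa" position by position:
  Position 0: 'a' vs 'b' => differ
  Position 1: 'd' vs 'c' => differ
  Position 2: 'a' vs 'b' => differ
  Position 3: 'c' vs 'd' => differ
  Position 4: 'd' vs 'a' => differ
  Position 5: 'd' vs 'a' => differ
Total differences (Hamming distance): 6

6


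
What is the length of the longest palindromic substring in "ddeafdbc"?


Input: "ddeafdbc"
Checking substrings for palindromes:
  [0:2] "dd" (len 2) => palindrome
Longest palindromic substring: "dd" with length 2

2


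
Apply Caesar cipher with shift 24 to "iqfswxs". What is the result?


Caesar cipher: shift "iqfswxs" by 24
  'i' (pos 8) + 24 = pos 6 = 'g'
  'q' (pos 16) + 24 = pos 14 = 'o'
  'f' (pos 5) + 24 = pos 3 = 'd'
  's' (pos 18) + 24 = pos 16 = 'q'
  'w' (pos 22) + 24 = pos 20 = 'u'
  'x' (pos 23) + 24 = pos 21 = 'v'
  's' (pos 18) + 24 = pos 16 = 'q'
Result: godquvq

godquvq


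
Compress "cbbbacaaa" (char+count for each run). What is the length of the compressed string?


Input: cbbbacaaa
Runs:
  'c' x 1 => "c1"
  'b' x 3 => "b3"
  'a' x 1 => "a1"
  'c' x 1 => "c1"
  'a' x 3 => "a3"
Compressed: "c1b3a1c1a3"
Compressed length: 10

10


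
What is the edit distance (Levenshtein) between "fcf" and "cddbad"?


Computing edit distance: "fcf" -> "cddbad"
DP table:
           c    d    d    b    a    d
      0    1    2    3    4    5    6
  f   1    1    2    3    4    5    6
  c   2    1    2    3    4    5    6
  f   3    2    2    3    4    5    6
Edit distance = dp[3][6] = 6

6


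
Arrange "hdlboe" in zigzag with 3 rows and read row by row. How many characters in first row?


Zigzag "hdlboe" into 3 rows:
Placing characters:
  'h' => row 0
  'd' => row 1
  'l' => row 2
  'b' => row 1
  'o' => row 0
  'e' => row 1
Rows:
  Row 0: "ho"
  Row 1: "dbe"
  Row 2: "l"
First row length: 2

2


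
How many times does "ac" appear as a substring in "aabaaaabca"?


Searching for "ac" in "aabaaaabca"
Scanning each position:
  Position 0: "aa" => no
  Position 1: "ab" => no
  Position 2: "ba" => no
  Position 3: "aa" => no
  Position 4: "aa" => no
  Position 5: "aa" => no
  Position 6: "ab" => no
  Position 7: "bc" => no
  Position 8: "ca" => no
Total occurrences: 0

0


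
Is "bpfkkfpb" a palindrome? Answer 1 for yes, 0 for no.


Input: bpfkkfpb
Reversed: bpfkkfpb
  Compare pos 0 ('b') with pos 7 ('b'): match
  Compare pos 1 ('p') with pos 6 ('p'): match
  Compare pos 2 ('f') with pos 5 ('f'): match
  Compare pos 3 ('k') with pos 4 ('k'): match
Result: palindrome

1


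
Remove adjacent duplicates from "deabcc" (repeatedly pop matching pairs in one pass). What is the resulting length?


Input: deabcc
Stack-based adjacent duplicate removal:
  Read 'd': push. Stack: d
  Read 'e': push. Stack: de
  Read 'a': push. Stack: dea
  Read 'b': push. Stack: deab
  Read 'c': push. Stack: deabc
  Read 'c': matches stack top 'c' => pop. Stack: deab
Final stack: "deab" (length 4)

4


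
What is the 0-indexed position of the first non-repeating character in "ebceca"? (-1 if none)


Input: ebceca
Character frequencies:
  'a': 1
  'b': 1
  'c': 2
  'e': 2
Scanning left to right for freq == 1:
  Position 0 ('e'): freq=2, skip
  Position 1 ('b'): unique! => answer = 1

1


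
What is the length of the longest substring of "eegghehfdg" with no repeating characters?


Input: "eegghehfdg"
Sliding window (track last position of each char):
  Position 0 ('e'): window [0,0] length 1 -- new best
  Position 1 ('e'): repeat (last at 0), move window start to 1
  Position 1 ('e'): window [1,1] length 1
  Position 2 ('g'): window [1,2] length 2 -- new best
  Position 3 ('g'): repeat (last at 2), move window start to 3
  Position 3 ('g'): window [3,3] length 1
  Position 4 ('h'): window [3,4] length 2
  Position 5 ('e'): window [3,5] length 3 -- new best
  Position 6 ('h'): repeat (last at 4), move window start to 5
  Position 6 ('h'): window [5,6] length 2
  Position 7 ('f'): window [5,7] length 3
  Position 8 ('d'): window [5,8] length 4 -- new best
  Position 9 ('g'): window [5,9] length 5 -- new best
Longest substring with no repeats: "ehfdg" with length 5

5


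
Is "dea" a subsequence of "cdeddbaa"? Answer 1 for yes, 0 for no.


Check if "dea" is a subsequence of "cdeddbaa"
Greedy scan:
  Position 0 ('c'): no match needed
  Position 1 ('d'): matches sub[0] = 'd'
  Position 2 ('e'): matches sub[1] = 'e'
  Position 3 ('d'): no match needed
  Position 4 ('d'): no match needed
  Position 5 ('b'): no match needed
  Position 6 ('a'): matches sub[2] = 'a'
  Position 7 ('a'): no match needed
All 3 characters matched => is a subsequence

1


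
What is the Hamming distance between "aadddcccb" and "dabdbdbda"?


Comparing "aadddcccb" and "dabdbdbda" position by position:
  Position 0: 'a' vs 'd' => differ
  Position 1: 'a' vs 'a' => same
  Position 2: 'd' vs 'b' => differ
  Position 3: 'd' vs 'd' => same
  Position 4: 'd' vs 'b' => differ
  Position 5: 'c' vs 'd' => differ
  Position 6: 'c' vs 'b' => differ
  Position 7: 'c' vs 'd' => differ
  Position 8: 'b' vs 'a' => differ
Total differences (Hamming distance): 7

7


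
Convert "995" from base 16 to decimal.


Input: "995" in base 16
Positional expansion:
  Digit '9' (value 9) x 16^2 = 2304
  Digit '9' (value 9) x 16^1 = 144
  Digit '5' (value 5) x 16^0 = 5
Sum = 2453

2453


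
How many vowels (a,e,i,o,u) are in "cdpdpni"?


Input: cdpdpni
Checking each character:
  'c' at position 0: consonant
  'd' at position 1: consonant
  'p' at position 2: consonant
  'd' at position 3: consonant
  'p' at position 4: consonant
  'n' at position 5: consonant
  'i' at position 6: vowel (running total: 1)
Total vowels: 1

1


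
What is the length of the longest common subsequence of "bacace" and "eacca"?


LCS of "bacace" and "eacca"
DP table:
           e    a    c    c    a
      0    0    0    0    0    0
  b   0    0    0    0    0    0
  a   0    0    1    1    1    1
  c   0    0    1    2    2    2
  a   0    0    1    2    2    3
  c   0    0    1    2    3    3
  e   0    1    1    2    3    3
LCS length = dp[6][5] = 3

3


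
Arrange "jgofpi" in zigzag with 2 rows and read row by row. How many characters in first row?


Zigzag "jgofpi" into 2 rows:
Placing characters:
  'j' => row 0
  'g' => row 1
  'o' => row 0
  'f' => row 1
  'p' => row 0
  'i' => row 1
Rows:
  Row 0: "jop"
  Row 1: "gfi"
First row length: 3

3


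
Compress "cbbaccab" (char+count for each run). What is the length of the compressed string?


Input: cbbaccab
Runs:
  'c' x 1 => "c1"
  'b' x 2 => "b2"
  'a' x 1 => "a1"
  'c' x 2 => "c2"
  'a' x 1 => "a1"
  'b' x 1 => "b1"
Compressed: "c1b2a1c2a1b1"
Compressed length: 12

12


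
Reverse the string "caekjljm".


Input: caekjljm
Reading characters right to left:
  Position 7: 'm'
  Position 6: 'j'
  Position 5: 'l'
  Position 4: 'j'
  Position 3: 'k'
  Position 2: 'e'
  Position 1: 'a'
  Position 0: 'c'
Reversed: mjljkeac

mjljkeac


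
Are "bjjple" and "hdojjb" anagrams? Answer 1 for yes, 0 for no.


Strings: "bjjple", "hdojjb"
Sorted first:  bejjlp
Sorted second: bdhjjo
Differ at position 1: 'e' vs 'd' => not anagrams

0


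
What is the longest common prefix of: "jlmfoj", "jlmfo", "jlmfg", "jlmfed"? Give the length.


Words: jlmfoj, jlmfo, jlmfg, jlmfed
  Position 0: all 'j' => match
  Position 1: all 'l' => match
  Position 2: all 'm' => match
  Position 3: all 'f' => match
  Position 4: ('o', 'o', 'g', 'e') => mismatch, stop
LCP = "jlmf" (length 4)

4


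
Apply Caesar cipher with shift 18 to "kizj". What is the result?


Caesar cipher: shift "kizj" by 18
  'k' (pos 10) + 18 = pos 2 = 'c'
  'i' (pos 8) + 18 = pos 0 = 'a'
  'z' (pos 25) + 18 = pos 17 = 'r'
  'j' (pos 9) + 18 = pos 1 = 'b'
Result: carb

carb


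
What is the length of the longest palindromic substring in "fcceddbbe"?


Input: "fcceddbbe"
Checking substrings for palindromes:
  [1:3] "cc" (len 2) => palindrome
  [4:6] "dd" (len 2) => palindrome
  [6:8] "bb" (len 2) => palindrome
Longest palindromic substring: "cc" with length 2

2


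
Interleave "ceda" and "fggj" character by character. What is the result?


Interleaving "ceda" and "fggj":
  Position 0: 'c' from first, 'f' from second => "cf"
  Position 1: 'e' from first, 'g' from second => "eg"
  Position 2: 'd' from first, 'g' from second => "dg"
  Position 3: 'a' from first, 'j' from second => "aj"
Result: cfegdgaj

cfegdgaj


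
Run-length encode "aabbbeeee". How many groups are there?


Input: aabbbeeee
Scanning for consecutive runs:
  Group 1: 'a' x 2 (positions 0-1)
  Group 2: 'b' x 3 (positions 2-4)
  Group 3: 'e' x 4 (positions 5-8)
Total groups: 3

3


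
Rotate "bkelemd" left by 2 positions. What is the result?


Input: "bkelemd", rotate left by 2
First 2 characters: "bk"
Remaining characters: "elemd"
Concatenate remaining + first: "elemd" + "bk" = "elemdbk"

elemdbk


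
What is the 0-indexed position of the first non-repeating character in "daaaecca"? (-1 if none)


Input: daaaecca
Character frequencies:
  'a': 4
  'c': 2
  'd': 1
  'e': 1
Scanning left to right for freq == 1:
  Position 0 ('d'): unique! => answer = 0

0


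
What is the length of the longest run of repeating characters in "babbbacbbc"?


Input: "babbbacbbc"
Scanning for longest run:
  Position 1 ('a'): new char, reset run to 1
  Position 2 ('b'): new char, reset run to 1
  Position 3 ('b'): continues run of 'b', length=2
  Position 4 ('b'): continues run of 'b', length=3
  Position 5 ('a'): new char, reset run to 1
  Position 6 ('c'): new char, reset run to 1
  Position 7 ('b'): new char, reset run to 1
  Position 8 ('b'): continues run of 'b', length=2
  Position 9 ('c'): new char, reset run to 1
Longest run: 'b' with length 3

3


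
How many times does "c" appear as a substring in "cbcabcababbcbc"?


Searching for "c" in "cbcabcababbcbc"
Scanning each position:
  Position 0: "c" => MATCH
  Position 1: "b" => no
  Position 2: "c" => MATCH
  Position 3: "a" => no
  Position 4: "b" => no
  Position 5: "c" => MATCH
  Position 6: "a" => no
  Position 7: "b" => no
  Position 8: "a" => no
  Position 9: "b" => no
  Position 10: "b" => no
  Position 11: "c" => MATCH
  Position 12: "b" => no
  Position 13: "c" => MATCH
Total occurrences: 5

5


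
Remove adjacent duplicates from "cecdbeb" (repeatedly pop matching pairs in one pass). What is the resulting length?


Input: cecdbeb
Stack-based adjacent duplicate removal:
  Read 'c': push. Stack: c
  Read 'e': push. Stack: ce
  Read 'c': push. Stack: cec
  Read 'd': push. Stack: cecd
  Read 'b': push. Stack: cecdb
  Read 'e': push. Stack: cecdbe
  Read 'b': push. Stack: cecdbeb
Final stack: "cecdbeb" (length 7)

7


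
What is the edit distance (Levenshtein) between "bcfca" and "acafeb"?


Computing edit distance: "bcfca" -> "acafeb"
DP table:
           a    c    a    f    e    b
      0    1    2    3    4    5    6
  b   1    1    2    3    4    5    5
  c   2    2    1    2    3    4    5
  f   3    3    2    2    2    3    4
  c   4    4    3    3    3    3    4
  a   5    4    4    3    4    4    4
Edit distance = dp[5][6] = 4

4


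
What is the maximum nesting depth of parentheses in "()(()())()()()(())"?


Input: "()(()())()()()(())"
Tracking depth:
  Position 0 '(': depth becomes 1
  Position 1 ')': depth becomes 0
  Position 2 '(': depth becomes 1
  Position 3 '(': depth becomes 2
  Position 4 ')': depth becomes 1
  Position 5 '(': depth becomes 2
  Position 6 ')': depth becomes 1
  Position 7 ')': depth becomes 0
  Position 8 '(': depth becomes 1
  Position 9 ')': depth becomes 0
  Position 10 '(': depth becomes 1
  Position 11 ')': depth becomes 0
  Position 12 '(': depth becomes 1
  Position 13 ')': depth becomes 0
  Position 14 '(': depth becomes 1
  Position 15 '(': depth becomes 2
  Position 16 ')': depth becomes 1
  Position 17 ')': depth becomes 0
Maximum depth reached: 2

2


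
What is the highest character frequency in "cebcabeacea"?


Input: cebcabeacea
Character counts:
  'a': 3
  'b': 2
  'c': 3
  'e': 3
Maximum frequency: 3

3


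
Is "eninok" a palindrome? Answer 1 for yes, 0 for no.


Input: eninok
Reversed: konine
  Compare pos 0 ('e') with pos 5 ('k'): MISMATCH
  Compare pos 1 ('n') with pos 4 ('o'): MISMATCH
  Compare pos 2 ('i') with pos 3 ('n'): MISMATCH
Result: not a palindrome

0


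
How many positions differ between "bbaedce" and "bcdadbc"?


Comparing "bbaedce" and "bcdadbc" position by position:
  Position 0: 'b' vs 'b' => same
  Position 1: 'b' vs 'c' => DIFFER
  Position 2: 'a' vs 'd' => DIFFER
  Position 3: 'e' vs 'a' => DIFFER
  Position 4: 'd' vs 'd' => same
  Position 5: 'c' vs 'b' => DIFFER
  Position 6: 'e' vs 'c' => DIFFER
Positions that differ: 5

5


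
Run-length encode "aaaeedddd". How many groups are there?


Input: aaaeedddd
Scanning for consecutive runs:
  Group 1: 'a' x 3 (positions 0-2)
  Group 2: 'e' x 2 (positions 3-4)
  Group 3: 'd' x 4 (positions 5-8)
Total groups: 3

3


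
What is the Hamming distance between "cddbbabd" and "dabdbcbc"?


Comparing "cddbbabd" and "dabdbcbc" position by position:
  Position 0: 'c' vs 'd' => differ
  Position 1: 'd' vs 'a' => differ
  Position 2: 'd' vs 'b' => differ
  Position 3: 'b' vs 'd' => differ
  Position 4: 'b' vs 'b' => same
  Position 5: 'a' vs 'c' => differ
  Position 6: 'b' vs 'b' => same
  Position 7: 'd' vs 'c' => differ
Total differences (Hamming distance): 6

6


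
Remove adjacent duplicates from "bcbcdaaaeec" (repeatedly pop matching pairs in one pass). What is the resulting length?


Input: bcbcdaaaeec
Stack-based adjacent duplicate removal:
  Read 'b': push. Stack: b
  Read 'c': push. Stack: bc
  Read 'b': push. Stack: bcb
  Read 'c': push. Stack: bcbc
  Read 'd': push. Stack: bcbcd
  Read 'a': push. Stack: bcbcda
  Read 'a': matches stack top 'a' => pop. Stack: bcbcd
  Read 'a': push. Stack: bcbcda
  Read 'e': push. Stack: bcbcdae
  Read 'e': matches stack top 'e' => pop. Stack: bcbcda
  Read 'c': push. Stack: bcbcdac
Final stack: "bcbcdac" (length 7)

7


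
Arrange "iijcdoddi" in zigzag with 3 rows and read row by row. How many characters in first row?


Zigzag "iijcdoddi" into 3 rows:
Placing characters:
  'i' => row 0
  'i' => row 1
  'j' => row 2
  'c' => row 1
  'd' => row 0
  'o' => row 1
  'd' => row 2
  'd' => row 1
  'i' => row 0
Rows:
  Row 0: "idi"
  Row 1: "icod"
  Row 2: "jd"
First row length: 3

3


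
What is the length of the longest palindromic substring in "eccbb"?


Input: "eccbb"
Checking substrings for palindromes:
  [1:3] "cc" (len 2) => palindrome
  [3:5] "bb" (len 2) => palindrome
Longest palindromic substring: "cc" with length 2

2


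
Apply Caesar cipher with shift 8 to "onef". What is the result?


Caesar cipher: shift "onef" by 8
  'o' (pos 14) + 8 = pos 22 = 'w'
  'n' (pos 13) + 8 = pos 21 = 'v'
  'e' (pos 4) + 8 = pos 12 = 'm'
  'f' (pos 5) + 8 = pos 13 = 'n'
Result: wvmn

wvmn


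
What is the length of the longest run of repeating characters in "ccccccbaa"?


Input: "ccccccbaa"
Scanning for longest run:
  Position 1 ('c'): continues run of 'c', length=2
  Position 2 ('c'): continues run of 'c', length=3
  Position 3 ('c'): continues run of 'c', length=4
  Position 4 ('c'): continues run of 'c', length=5
  Position 5 ('c'): continues run of 'c', length=6
  Position 6 ('b'): new char, reset run to 1
  Position 7 ('a'): new char, reset run to 1
  Position 8 ('a'): continues run of 'a', length=2
Longest run: 'c' with length 6

6


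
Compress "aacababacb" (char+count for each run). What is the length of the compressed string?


Input: aacababacb
Runs:
  'a' x 2 => "a2"
  'c' x 1 => "c1"
  'a' x 1 => "a1"
  'b' x 1 => "b1"
  'a' x 1 => "a1"
  'b' x 1 => "b1"
  'a' x 1 => "a1"
  'c' x 1 => "c1"
  'b' x 1 => "b1"
Compressed: "a2c1a1b1a1b1a1c1b1"
Compressed length: 18

18


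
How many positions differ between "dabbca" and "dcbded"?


Comparing "dabbca" and "dcbded" position by position:
  Position 0: 'd' vs 'd' => same
  Position 1: 'a' vs 'c' => DIFFER
  Position 2: 'b' vs 'b' => same
  Position 3: 'b' vs 'd' => DIFFER
  Position 4: 'c' vs 'e' => DIFFER
  Position 5: 'a' vs 'd' => DIFFER
Positions that differ: 4

4


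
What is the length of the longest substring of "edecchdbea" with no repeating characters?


Input: "edecchdbea"
Sliding window (track last position of each char):
  Position 0 ('e'): window [0,0] length 1 -- new best
  Position 1 ('d'): window [0,1] length 2 -- new best
  Position 2 ('e'): repeat (last at 0), move window start to 1
  Position 2 ('e'): window [1,2] length 2
  Position 3 ('c'): window [1,3] length 3 -- new best
  Position 4 ('c'): repeat (last at 3), move window start to 4
  Position 4 ('c'): window [4,4] length 1
  Position 5 ('h'): window [4,5] length 2
  Position 6 ('d'): window [4,6] length 3
  Position 7 ('b'): window [4,7] length 4 -- new best
  Position 8 ('e'): window [4,8] length 5 -- new best
  Position 9 ('a'): window [4,9] length 6 -- new best
Longest substring with no repeats: "chdbea" with length 6

6


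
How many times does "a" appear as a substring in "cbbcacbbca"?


Searching for "a" in "cbbcacbbca"
Scanning each position:
  Position 0: "c" => no
  Position 1: "b" => no
  Position 2: "b" => no
  Position 3: "c" => no
  Position 4: "a" => MATCH
  Position 5: "c" => no
  Position 6: "b" => no
  Position 7: "b" => no
  Position 8: "c" => no
  Position 9: "a" => MATCH
Total occurrences: 2

2


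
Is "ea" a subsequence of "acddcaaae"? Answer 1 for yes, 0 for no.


Check if "ea" is a subsequence of "acddcaaae"
Greedy scan:
  Position 0 ('a'): no match needed
  Position 1 ('c'): no match needed
  Position 2 ('d'): no match needed
  Position 3 ('d'): no match needed
  Position 4 ('c'): no match needed
  Position 5 ('a'): no match needed
  Position 6 ('a'): no match needed
  Position 7 ('a'): no match needed
  Position 8 ('e'): matches sub[0] = 'e'
Only matched 1/2 characters => not a subsequence

0


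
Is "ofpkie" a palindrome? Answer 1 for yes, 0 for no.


Input: ofpkie
Reversed: eikpfo
  Compare pos 0 ('o') with pos 5 ('e'): MISMATCH
  Compare pos 1 ('f') with pos 4 ('i'): MISMATCH
  Compare pos 2 ('p') with pos 3 ('k'): MISMATCH
Result: not a palindrome

0


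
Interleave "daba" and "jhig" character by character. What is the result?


Interleaving "daba" and "jhig":
  Position 0: 'd' from first, 'j' from second => "dj"
  Position 1: 'a' from first, 'h' from second => "ah"
  Position 2: 'b' from first, 'i' from second => "bi"
  Position 3: 'a' from first, 'g' from second => "ag"
Result: djahbiag

djahbiag


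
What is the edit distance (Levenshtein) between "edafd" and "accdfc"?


Computing edit distance: "edafd" -> "accdfc"
DP table:
           a    c    c    d    f    c
      0    1    2    3    4    5    6
  e   1    1    2    3    4    5    6
  d   2    2    2    3    3    4    5
  a   3    2    3    3    4    4    5
  f   4    3    3    4    4    4    5
  d   5    4    4    4    4    5    5
Edit distance = dp[5][6] = 5

5


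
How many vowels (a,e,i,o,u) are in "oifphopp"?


Input: oifphopp
Checking each character:
  'o' at position 0: vowel (running total: 1)
  'i' at position 1: vowel (running total: 2)
  'f' at position 2: consonant
  'p' at position 3: consonant
  'h' at position 4: consonant
  'o' at position 5: vowel (running total: 3)
  'p' at position 6: consonant
  'p' at position 7: consonant
Total vowels: 3

3


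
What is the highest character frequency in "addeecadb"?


Input: addeecadb
Character counts:
  'a': 2
  'b': 1
  'c': 1
  'd': 3
  'e': 2
Maximum frequency: 3

3


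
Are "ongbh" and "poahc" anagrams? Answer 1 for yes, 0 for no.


Strings: "ongbh", "poahc"
Sorted first:  bghno
Sorted second: achop
Differ at position 0: 'b' vs 'a' => not anagrams

0


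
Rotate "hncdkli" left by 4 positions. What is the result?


Input: "hncdkli", rotate left by 4
First 4 characters: "hncd"
Remaining characters: "kli"
Concatenate remaining + first: "kli" + "hncd" = "klihncd"

klihncd


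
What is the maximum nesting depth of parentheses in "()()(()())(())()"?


Input: "()()(()())(())()"
Tracking depth:
  Position 0 '(': depth becomes 1
  Position 1 ')': depth becomes 0
  Position 2 '(': depth becomes 1
  Position 3 ')': depth becomes 0
  Position 4 '(': depth becomes 1
  Position 5 '(': depth becomes 2
  Position 6 ')': depth becomes 1
  Position 7 '(': depth becomes 2
  Position 8 ')': depth becomes 1
  Position 9 ')': depth becomes 0
  Position 10 '(': depth becomes 1
  Position 11 '(': depth becomes 2
  Position 12 ')': depth becomes 1
  Position 13 ')': depth becomes 0
  Position 14 '(': depth becomes 1
  Position 15 ')': depth becomes 0
Maximum depth reached: 2

2


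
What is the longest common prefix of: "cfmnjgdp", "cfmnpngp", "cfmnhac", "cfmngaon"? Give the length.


Words: cfmnjgdp, cfmnpngp, cfmnhac, cfmngaon
  Position 0: all 'c' => match
  Position 1: all 'f' => match
  Position 2: all 'm' => match
  Position 3: all 'n' => match
  Position 4: ('j', 'p', 'h', 'g') => mismatch, stop
LCP = "cfmn" (length 4)

4


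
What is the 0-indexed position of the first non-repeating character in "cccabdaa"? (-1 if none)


Input: cccabdaa
Character frequencies:
  'a': 3
  'b': 1
  'c': 3
  'd': 1
Scanning left to right for freq == 1:
  Position 0 ('c'): freq=3, skip
  Position 1 ('c'): freq=3, skip
  Position 2 ('c'): freq=3, skip
  Position 3 ('a'): freq=3, skip
  Position 4 ('b'): unique! => answer = 4

4


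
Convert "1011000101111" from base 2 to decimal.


Input: "1011000101111" in base 2
Positional expansion:
  Digit '1' (value 1) x 2^12 = 4096
  Digit '0' (value 0) x 2^11 = 0
  Digit '1' (value 1) x 2^10 = 1024
  Digit '1' (value 1) x 2^9 = 512
  Digit '0' (value 0) x 2^8 = 0
  Digit '0' (value 0) x 2^7 = 0
  Digit '0' (value 0) x 2^6 = 0
  Digit '1' (value 1) x 2^5 = 32
  Digit '0' (value 0) x 2^4 = 0
  Digit '1' (value 1) x 2^3 = 8
  Digit '1' (value 1) x 2^2 = 4
  Digit '1' (value 1) x 2^1 = 2
  Digit '1' (value 1) x 2^0 = 1
Sum = 5679

5679


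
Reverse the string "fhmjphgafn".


Input: fhmjphgafn
Reading characters right to left:
  Position 9: 'n'
  Position 8: 'f'
  Position 7: 'a'
  Position 6: 'g'
  Position 5: 'h'
  Position 4: 'p'
  Position 3: 'j'
  Position 2: 'm'
  Position 1: 'h'
  Position 0: 'f'
Reversed: nfaghpjmhf

nfaghpjmhf


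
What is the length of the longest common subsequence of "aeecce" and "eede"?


LCS of "aeecce" and "eede"
DP table:
           e    e    d    e
      0    0    0    0    0
  a   0    0    0    0    0
  e   0    1    1    1    1
  e   0    1    2    2    2
  c   0    1    2    2    2
  c   0    1    2    2    2
  e   0    1    2    2    3
LCS length = dp[6][4] = 3

3


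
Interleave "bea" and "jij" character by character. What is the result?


Interleaving "bea" and "jij":
  Position 0: 'b' from first, 'j' from second => "bj"
  Position 1: 'e' from first, 'i' from second => "ei"
  Position 2: 'a' from first, 'j' from second => "aj"
Result: bjeiaj

bjeiaj


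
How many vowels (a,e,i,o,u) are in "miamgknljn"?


Input: miamgknljn
Checking each character:
  'm' at position 0: consonant
  'i' at position 1: vowel (running total: 1)
  'a' at position 2: vowel (running total: 2)
  'm' at position 3: consonant
  'g' at position 4: consonant
  'k' at position 5: consonant
  'n' at position 6: consonant
  'l' at position 7: consonant
  'j' at position 8: consonant
  'n' at position 9: consonant
Total vowels: 2

2


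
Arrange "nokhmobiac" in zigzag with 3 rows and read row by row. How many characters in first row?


Zigzag "nokhmobiac" into 3 rows:
Placing characters:
  'n' => row 0
  'o' => row 1
  'k' => row 2
  'h' => row 1
  'm' => row 0
  'o' => row 1
  'b' => row 2
  'i' => row 1
  'a' => row 0
  'c' => row 1
Rows:
  Row 0: "nma"
  Row 1: "ohoic"
  Row 2: "kb"
First row length: 3

3


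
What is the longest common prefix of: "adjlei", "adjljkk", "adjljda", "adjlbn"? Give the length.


Words: adjlei, adjljkk, adjljda, adjlbn
  Position 0: all 'a' => match
  Position 1: all 'd' => match
  Position 2: all 'j' => match
  Position 3: all 'l' => match
  Position 4: ('e', 'j', 'j', 'b') => mismatch, stop
LCP = "adjl" (length 4)

4


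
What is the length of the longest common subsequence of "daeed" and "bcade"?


LCS of "daeed" and "bcade"
DP table:
           b    c    a    d    e
      0    0    0    0    0    0
  d   0    0    0    0    1    1
  a   0    0    0    1    1    1
  e   0    0    0    1    1    2
  e   0    0    0    1    1    2
  d   0    0    0    1    2    2
LCS length = dp[5][5] = 2

2


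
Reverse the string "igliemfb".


Input: igliemfb
Reading characters right to left:
  Position 7: 'b'
  Position 6: 'f'
  Position 5: 'm'
  Position 4: 'e'
  Position 3: 'i'
  Position 2: 'l'
  Position 1: 'g'
  Position 0: 'i'
Reversed: bfmeilgi

bfmeilgi


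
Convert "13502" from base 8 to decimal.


Input: "13502" in base 8
Positional expansion:
  Digit '1' (value 1) x 8^4 = 4096
  Digit '3' (value 3) x 8^3 = 1536
  Digit '5' (value 5) x 8^2 = 320
  Digit '0' (value 0) x 8^1 = 0
  Digit '2' (value 2) x 8^0 = 2
Sum = 5954

5954


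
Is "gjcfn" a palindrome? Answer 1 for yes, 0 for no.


Input: gjcfn
Reversed: nfcjg
  Compare pos 0 ('g') with pos 4 ('n'): MISMATCH
  Compare pos 1 ('j') with pos 3 ('f'): MISMATCH
Result: not a palindrome

0


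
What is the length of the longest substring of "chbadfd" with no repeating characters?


Input: "chbadfd"
Sliding window (track last position of each char):
  Position 0 ('c'): window [0,0] length 1 -- new best
  Position 1 ('h'): window [0,1] length 2 -- new best
  Position 2 ('b'): window [0,2] length 3 -- new best
  Position 3 ('a'): window [0,3] length 4 -- new best
  Position 4 ('d'): window [0,4] length 5 -- new best
  Position 5 ('f'): window [0,5] length 6 -- new best
  Position 6 ('d'): repeat (last at 4), move window start to 5
  Position 6 ('d'): window [5,6] length 2
Longest substring with no repeats: "chbadf" with length 6

6


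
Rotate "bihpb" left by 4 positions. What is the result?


Input: "bihpb", rotate left by 4
First 4 characters: "bihp"
Remaining characters: "b"
Concatenate remaining + first: "b" + "bihp" = "bbihp"

bbihp


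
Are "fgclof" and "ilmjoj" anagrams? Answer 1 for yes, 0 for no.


Strings: "fgclof", "ilmjoj"
Sorted first:  cffglo
Sorted second: ijjlmo
Differ at position 0: 'c' vs 'i' => not anagrams

0


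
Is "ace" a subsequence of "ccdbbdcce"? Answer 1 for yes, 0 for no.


Check if "ace" is a subsequence of "ccdbbdcce"
Greedy scan:
  Position 0 ('c'): no match needed
  Position 1 ('c'): no match needed
  Position 2 ('d'): no match needed
  Position 3 ('b'): no match needed
  Position 4 ('b'): no match needed
  Position 5 ('d'): no match needed
  Position 6 ('c'): no match needed
  Position 7 ('c'): no match needed
  Position 8 ('e'): no match needed
Only matched 0/3 characters => not a subsequence

0


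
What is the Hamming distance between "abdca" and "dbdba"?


Comparing "abdca" and "dbdba" position by position:
  Position 0: 'a' vs 'd' => differ
  Position 1: 'b' vs 'b' => same
  Position 2: 'd' vs 'd' => same
  Position 3: 'c' vs 'b' => differ
  Position 4: 'a' vs 'a' => same
Total differences (Hamming distance): 2

2


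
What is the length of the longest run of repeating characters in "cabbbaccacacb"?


Input: "cabbbaccacacb"
Scanning for longest run:
  Position 1 ('a'): new char, reset run to 1
  Position 2 ('b'): new char, reset run to 1
  Position 3 ('b'): continues run of 'b', length=2
  Position 4 ('b'): continues run of 'b', length=3
  Position 5 ('a'): new char, reset run to 1
  Position 6 ('c'): new char, reset run to 1
  Position 7 ('c'): continues run of 'c', length=2
  Position 8 ('a'): new char, reset run to 1
  Position 9 ('c'): new char, reset run to 1
  Position 10 ('a'): new char, reset run to 1
  Position 11 ('c'): new char, reset run to 1
  Position 12 ('b'): new char, reset run to 1
Longest run: 'b' with length 3

3


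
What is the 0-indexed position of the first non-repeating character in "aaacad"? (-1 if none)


Input: aaacad
Character frequencies:
  'a': 4
  'c': 1
  'd': 1
Scanning left to right for freq == 1:
  Position 0 ('a'): freq=4, skip
  Position 1 ('a'): freq=4, skip
  Position 2 ('a'): freq=4, skip
  Position 3 ('c'): unique! => answer = 3

3


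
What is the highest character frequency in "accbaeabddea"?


Input: accbaeabddea
Character counts:
  'a': 4
  'b': 2
  'c': 2
  'd': 2
  'e': 2
Maximum frequency: 4

4


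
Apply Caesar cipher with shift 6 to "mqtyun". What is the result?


Caesar cipher: shift "mqtyun" by 6
  'm' (pos 12) + 6 = pos 18 = 's'
  'q' (pos 16) + 6 = pos 22 = 'w'
  't' (pos 19) + 6 = pos 25 = 'z'
  'y' (pos 24) + 6 = pos 4 = 'e'
  'u' (pos 20) + 6 = pos 0 = 'a'
  'n' (pos 13) + 6 = pos 19 = 't'
Result: swzeat

swzeat


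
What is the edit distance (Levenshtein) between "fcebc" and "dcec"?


Computing edit distance: "fcebc" -> "dcec"
DP table:
           d    c    e    c
      0    1    2    3    4
  f   1    1    2    3    4
  c   2    2    1    2    3
  e   3    3    2    1    2
  b   4    4    3    2    2
  c   5    5    4    3    2
Edit distance = dp[5][4] = 2

2


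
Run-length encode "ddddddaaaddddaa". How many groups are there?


Input: ddddddaaaddddaa
Scanning for consecutive runs:
  Group 1: 'd' x 6 (positions 0-5)
  Group 2: 'a' x 3 (positions 6-8)
  Group 3: 'd' x 4 (positions 9-12)
  Group 4: 'a' x 2 (positions 13-14)
Total groups: 4

4


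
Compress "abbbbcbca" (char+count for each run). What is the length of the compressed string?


Input: abbbbcbca
Runs:
  'a' x 1 => "a1"
  'b' x 4 => "b4"
  'c' x 1 => "c1"
  'b' x 1 => "b1"
  'c' x 1 => "c1"
  'a' x 1 => "a1"
Compressed: "a1b4c1b1c1a1"
Compressed length: 12

12


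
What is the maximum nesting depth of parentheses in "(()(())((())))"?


Input: "(()(())((())))"
Tracking depth:
  Position 0 '(': depth becomes 1
  Position 1 '(': depth becomes 2
  Position 2 ')': depth becomes 1
  Position 3 '(': depth becomes 2
  Position 4 '(': depth becomes 3
  Position 5 ')': depth becomes 2
  Position 6 ')': depth becomes 1
  Position 7 '(': depth becomes 2
  Position 8 '(': depth becomes 3
  Position 9 '(': depth becomes 4
  Position 10 ')': depth becomes 3
  Position 11 ')': depth becomes 2
  Position 12 ')': depth becomes 1
  Position 13 ')': depth becomes 0
Maximum depth reached: 4

4


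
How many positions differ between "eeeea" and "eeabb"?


Comparing "eeeea" and "eeabb" position by position:
  Position 0: 'e' vs 'e' => same
  Position 1: 'e' vs 'e' => same
  Position 2: 'e' vs 'a' => DIFFER
  Position 3: 'e' vs 'b' => DIFFER
  Position 4: 'a' vs 'b' => DIFFER
Positions that differ: 3

3


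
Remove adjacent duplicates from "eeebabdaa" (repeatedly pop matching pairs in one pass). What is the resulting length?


Input: eeebabdaa
Stack-based adjacent duplicate removal:
  Read 'e': push. Stack: e
  Read 'e': matches stack top 'e' => pop. Stack: (empty)
  Read 'e': push. Stack: e
  Read 'b': push. Stack: eb
  Read 'a': push. Stack: eba
  Read 'b': push. Stack: ebab
  Read 'd': push. Stack: ebabd
  Read 'a': push. Stack: ebabda
  Read 'a': matches stack top 'a' => pop. Stack: ebabd
Final stack: "ebabd" (length 5)

5


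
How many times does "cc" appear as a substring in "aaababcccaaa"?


Searching for "cc" in "aaababcccaaa"
Scanning each position:
  Position 0: "aa" => no
  Position 1: "aa" => no
  Position 2: "ab" => no
  Position 3: "ba" => no
  Position 4: "ab" => no
  Position 5: "bc" => no
  Position 6: "cc" => MATCH
  Position 7: "cc" => MATCH
  Position 8: "ca" => no
  Position 9: "aa" => no
  Position 10: "aa" => no
Total occurrences: 2

2


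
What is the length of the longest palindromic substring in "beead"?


Input: "beead"
Checking substrings for palindromes:
  [1:3] "ee" (len 2) => palindrome
Longest palindromic substring: "ee" with length 2

2


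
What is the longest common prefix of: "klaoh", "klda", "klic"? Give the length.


Words: klaoh, klda, klic
  Position 0: all 'k' => match
  Position 1: all 'l' => match
  Position 2: ('a', 'd', 'i') => mismatch, stop
LCP = "kl" (length 2)

2


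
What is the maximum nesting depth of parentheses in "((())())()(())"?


Input: "((())())()(())"
Tracking depth:
  Position 0 '(': depth becomes 1
  Position 1 '(': depth becomes 2
  Position 2 '(': depth becomes 3
  Position 3 ')': depth becomes 2
  Position 4 ')': depth becomes 1
  Position 5 '(': depth becomes 2
  Position 6 ')': depth becomes 1
  Position 7 ')': depth becomes 0
  Position 8 '(': depth becomes 1
  Position 9 ')': depth becomes 0
  Position 10 '(': depth becomes 1
  Position 11 '(': depth becomes 2
  Position 12 ')': depth becomes 1
  Position 13 ')': depth becomes 0
Maximum depth reached: 3

3


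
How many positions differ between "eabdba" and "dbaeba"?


Comparing "eabdba" and "dbaeba" position by position:
  Position 0: 'e' vs 'd' => DIFFER
  Position 1: 'a' vs 'b' => DIFFER
  Position 2: 'b' vs 'a' => DIFFER
  Position 3: 'd' vs 'e' => DIFFER
  Position 4: 'b' vs 'b' => same
  Position 5: 'a' vs 'a' => same
Positions that differ: 4

4


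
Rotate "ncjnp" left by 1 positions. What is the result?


Input: "ncjnp", rotate left by 1
First 1 characters: "n"
Remaining characters: "cjnp"
Concatenate remaining + first: "cjnp" + "n" = "cjnpn"

cjnpn


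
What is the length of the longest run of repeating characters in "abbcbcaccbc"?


Input: "abbcbcaccbc"
Scanning for longest run:
  Position 1 ('b'): new char, reset run to 1
  Position 2 ('b'): continues run of 'b', length=2
  Position 3 ('c'): new char, reset run to 1
  Position 4 ('b'): new char, reset run to 1
  Position 5 ('c'): new char, reset run to 1
  Position 6 ('a'): new char, reset run to 1
  Position 7 ('c'): new char, reset run to 1
  Position 8 ('c'): continues run of 'c', length=2
  Position 9 ('b'): new char, reset run to 1
  Position 10 ('c'): new char, reset run to 1
Longest run: 'b' with length 2

2


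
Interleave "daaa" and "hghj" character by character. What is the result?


Interleaving "daaa" and "hghj":
  Position 0: 'd' from first, 'h' from second => "dh"
  Position 1: 'a' from first, 'g' from second => "ag"
  Position 2: 'a' from first, 'h' from second => "ah"
  Position 3: 'a' from first, 'j' from second => "aj"
Result: dhagahaj

dhagahaj


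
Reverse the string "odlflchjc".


Input: odlflchjc
Reading characters right to left:
  Position 8: 'c'
  Position 7: 'j'
  Position 6: 'h'
  Position 5: 'c'
  Position 4: 'l'
  Position 3: 'f'
  Position 2: 'l'
  Position 1: 'd'
  Position 0: 'o'
Reversed: cjhclfldo

cjhclfldo


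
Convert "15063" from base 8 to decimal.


Input: "15063" in base 8
Positional expansion:
  Digit '1' (value 1) x 8^4 = 4096
  Digit '5' (value 5) x 8^3 = 2560
  Digit '0' (value 0) x 8^2 = 0
  Digit '6' (value 6) x 8^1 = 48
  Digit '3' (value 3) x 8^0 = 3
Sum = 6707

6707


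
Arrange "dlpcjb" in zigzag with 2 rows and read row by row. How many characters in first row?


Zigzag "dlpcjb" into 2 rows:
Placing characters:
  'd' => row 0
  'l' => row 1
  'p' => row 0
  'c' => row 1
  'j' => row 0
  'b' => row 1
Rows:
  Row 0: "dpj"
  Row 1: "lcb"
First row length: 3

3


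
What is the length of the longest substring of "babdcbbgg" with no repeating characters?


Input: "babdcbbgg"
Sliding window (track last position of each char):
  Position 0 ('b'): window [0,0] length 1 -- new best
  Position 1 ('a'): window [0,1] length 2 -- new best
  Position 2 ('b'): repeat (last at 0), move window start to 1
  Position 2 ('b'): window [1,2] length 2
  Position 3 ('d'): window [1,3] length 3 -- new best
  Position 4 ('c'): window [1,4] length 4 -- new best
  Position 5 ('b'): repeat (last at 2), move window start to 3
  Position 5 ('b'): window [3,5] length 3
  Position 6 ('b'): repeat (last at 5), move window start to 6
  Position 6 ('b'): window [6,6] length 1
  Position 7 ('g'): window [6,7] length 2
  Position 8 ('g'): repeat (last at 7), move window start to 8
  Position 8 ('g'): window [8,8] length 1
Longest substring with no repeats: "abdc" with length 4

4


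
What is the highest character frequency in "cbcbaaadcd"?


Input: cbcbaaadcd
Character counts:
  'a': 3
  'b': 2
  'c': 3
  'd': 2
Maximum frequency: 3

3


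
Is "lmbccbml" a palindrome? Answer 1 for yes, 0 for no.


Input: lmbccbml
Reversed: lmbccbml
  Compare pos 0 ('l') with pos 7 ('l'): match
  Compare pos 1 ('m') with pos 6 ('m'): match
  Compare pos 2 ('b') with pos 5 ('b'): match
  Compare pos 3 ('c') with pos 4 ('c'): match
Result: palindrome

1


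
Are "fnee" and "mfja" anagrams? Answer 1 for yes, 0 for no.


Strings: "fnee", "mfja"
Sorted first:  eefn
Sorted second: afjm
Differ at position 0: 'e' vs 'a' => not anagrams

0
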